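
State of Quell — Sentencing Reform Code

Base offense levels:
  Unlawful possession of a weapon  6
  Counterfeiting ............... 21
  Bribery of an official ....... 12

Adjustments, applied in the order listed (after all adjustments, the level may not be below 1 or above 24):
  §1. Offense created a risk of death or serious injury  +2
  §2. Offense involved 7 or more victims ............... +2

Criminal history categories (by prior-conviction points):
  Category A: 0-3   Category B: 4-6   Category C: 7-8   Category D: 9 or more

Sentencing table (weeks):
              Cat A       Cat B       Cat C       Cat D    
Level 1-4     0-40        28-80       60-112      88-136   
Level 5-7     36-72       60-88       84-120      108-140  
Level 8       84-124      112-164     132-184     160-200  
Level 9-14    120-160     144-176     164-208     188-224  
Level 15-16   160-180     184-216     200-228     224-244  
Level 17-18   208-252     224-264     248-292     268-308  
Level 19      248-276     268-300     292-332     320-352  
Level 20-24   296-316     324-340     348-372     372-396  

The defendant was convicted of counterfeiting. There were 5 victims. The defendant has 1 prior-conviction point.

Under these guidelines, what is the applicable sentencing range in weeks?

Base offense level for counterfeiting: 21.
Final offense level: 21.
Criminal history: 1 prior point → Category A (0-3).
Level 21 falls in the 20-24 band.
Grid: Level 20-24 × Category A = 296-316 weeks.

296-316 weeks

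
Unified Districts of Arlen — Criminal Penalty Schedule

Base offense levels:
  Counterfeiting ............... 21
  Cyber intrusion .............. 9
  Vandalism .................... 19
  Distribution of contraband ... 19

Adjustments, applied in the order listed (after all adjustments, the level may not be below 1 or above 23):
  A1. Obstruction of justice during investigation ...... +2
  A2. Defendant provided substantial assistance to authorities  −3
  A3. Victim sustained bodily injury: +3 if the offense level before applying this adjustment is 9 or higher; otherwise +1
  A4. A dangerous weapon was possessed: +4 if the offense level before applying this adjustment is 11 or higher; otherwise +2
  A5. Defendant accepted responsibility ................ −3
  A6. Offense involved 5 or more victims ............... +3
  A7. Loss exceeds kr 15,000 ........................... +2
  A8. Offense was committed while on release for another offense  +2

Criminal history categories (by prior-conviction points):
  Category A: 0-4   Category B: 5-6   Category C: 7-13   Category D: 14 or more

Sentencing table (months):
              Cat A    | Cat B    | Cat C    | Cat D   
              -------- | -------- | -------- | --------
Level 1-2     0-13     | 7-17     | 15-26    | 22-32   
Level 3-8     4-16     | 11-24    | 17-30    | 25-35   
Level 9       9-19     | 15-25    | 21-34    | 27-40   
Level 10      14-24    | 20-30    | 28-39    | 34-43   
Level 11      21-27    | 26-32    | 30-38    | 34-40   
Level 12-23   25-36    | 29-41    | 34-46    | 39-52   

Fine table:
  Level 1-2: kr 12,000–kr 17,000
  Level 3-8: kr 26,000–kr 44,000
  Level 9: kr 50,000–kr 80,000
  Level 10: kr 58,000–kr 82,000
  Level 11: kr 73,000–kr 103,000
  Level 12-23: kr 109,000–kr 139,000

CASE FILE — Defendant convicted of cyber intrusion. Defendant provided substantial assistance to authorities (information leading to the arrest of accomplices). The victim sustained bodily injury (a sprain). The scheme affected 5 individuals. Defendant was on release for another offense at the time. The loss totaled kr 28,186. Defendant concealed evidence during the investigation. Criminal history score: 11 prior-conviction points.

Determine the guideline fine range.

Base offense level for cyber intrusion: 9.
A1 applies: 9 + 2 = 11.
A2 applies: 11 − 3 = 8.
A3 applies (level before this adjustment is 8 < 9, so +1): 8 + 1 = 9.
A6 applies: 9 + 3 = 12.
A7 applies: 12 + 2 = 14.
A8 applies: 14 + 2 = 16.
Final offense level: 16.
Level 16 falls in the 12-23 band.
Fine table: Level 12-23 → kr 109,000–kr 139,000.

kr 109,000–kr 139,000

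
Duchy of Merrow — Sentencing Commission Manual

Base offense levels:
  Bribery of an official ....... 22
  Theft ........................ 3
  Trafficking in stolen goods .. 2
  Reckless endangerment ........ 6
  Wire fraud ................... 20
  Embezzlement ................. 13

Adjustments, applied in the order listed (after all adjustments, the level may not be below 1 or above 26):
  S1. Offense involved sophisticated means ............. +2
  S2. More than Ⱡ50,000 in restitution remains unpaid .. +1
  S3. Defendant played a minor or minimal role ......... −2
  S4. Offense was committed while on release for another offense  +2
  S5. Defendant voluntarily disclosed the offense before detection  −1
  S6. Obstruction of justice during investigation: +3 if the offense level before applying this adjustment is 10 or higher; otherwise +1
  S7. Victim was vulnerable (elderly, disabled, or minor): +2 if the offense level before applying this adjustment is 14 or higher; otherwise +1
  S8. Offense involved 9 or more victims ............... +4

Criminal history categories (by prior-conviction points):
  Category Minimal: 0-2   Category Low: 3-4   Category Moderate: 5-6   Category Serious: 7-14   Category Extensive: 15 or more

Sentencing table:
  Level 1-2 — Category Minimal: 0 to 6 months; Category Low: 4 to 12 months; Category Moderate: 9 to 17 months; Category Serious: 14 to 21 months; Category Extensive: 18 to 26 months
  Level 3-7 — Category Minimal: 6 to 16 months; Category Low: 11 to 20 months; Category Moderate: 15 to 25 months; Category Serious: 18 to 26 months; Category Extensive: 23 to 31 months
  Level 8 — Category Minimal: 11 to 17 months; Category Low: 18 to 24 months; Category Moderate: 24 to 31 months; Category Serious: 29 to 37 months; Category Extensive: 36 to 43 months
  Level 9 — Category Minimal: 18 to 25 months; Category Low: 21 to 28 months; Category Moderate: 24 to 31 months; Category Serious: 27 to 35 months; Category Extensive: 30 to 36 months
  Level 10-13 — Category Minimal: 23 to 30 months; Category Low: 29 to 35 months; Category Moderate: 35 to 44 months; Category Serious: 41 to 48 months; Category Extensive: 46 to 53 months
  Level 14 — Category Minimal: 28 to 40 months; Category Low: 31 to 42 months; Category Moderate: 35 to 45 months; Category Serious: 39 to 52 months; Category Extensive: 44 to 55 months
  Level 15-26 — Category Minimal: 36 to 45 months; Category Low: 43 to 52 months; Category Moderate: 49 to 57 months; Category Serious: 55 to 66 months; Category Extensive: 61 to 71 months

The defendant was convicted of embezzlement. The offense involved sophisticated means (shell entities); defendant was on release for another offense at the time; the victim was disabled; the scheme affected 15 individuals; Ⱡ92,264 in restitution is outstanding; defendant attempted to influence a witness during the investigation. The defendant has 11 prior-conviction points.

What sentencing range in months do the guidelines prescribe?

55-66 months

Base offense level for embezzlement: 13.
S1 applies: 13 + 2 = 15.
S2 applies: 15 + 1 = 16.
S3 does not apply.
S4 applies: 16 + 2 = 18.
S6 applies (level before this adjustment is 18 ≥ 10, so +3): 18 + 3 = 21.
S7 applies (level before this adjustment is 21 ≥ 14, so +2): 21 + 2 = 23.
S8 applies: 23 + 4 = 27.
Level 27 exceeds the maximum of 26; capped at 26.
Final offense level: 26.
Criminal history: 11 prior points → Category Serious (7-14).
Level 26 falls in the 15-26 band.
Grid: Level 15-26 × Category Serious = 55-66 months.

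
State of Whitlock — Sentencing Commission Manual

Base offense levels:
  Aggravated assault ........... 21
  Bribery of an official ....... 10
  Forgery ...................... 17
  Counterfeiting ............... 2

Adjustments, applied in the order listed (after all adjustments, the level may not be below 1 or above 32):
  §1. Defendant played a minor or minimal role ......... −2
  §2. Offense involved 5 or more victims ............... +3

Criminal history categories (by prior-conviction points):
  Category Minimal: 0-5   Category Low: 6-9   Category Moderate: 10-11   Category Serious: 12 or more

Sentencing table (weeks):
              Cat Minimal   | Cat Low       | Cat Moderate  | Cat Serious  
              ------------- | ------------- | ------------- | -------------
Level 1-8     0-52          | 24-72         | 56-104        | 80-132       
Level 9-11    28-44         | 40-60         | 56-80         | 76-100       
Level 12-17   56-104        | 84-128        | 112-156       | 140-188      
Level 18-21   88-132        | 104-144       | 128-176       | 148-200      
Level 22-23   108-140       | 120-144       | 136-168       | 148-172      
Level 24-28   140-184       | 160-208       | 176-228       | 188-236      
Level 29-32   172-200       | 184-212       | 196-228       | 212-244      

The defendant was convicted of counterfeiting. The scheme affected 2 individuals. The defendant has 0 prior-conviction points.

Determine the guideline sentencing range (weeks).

0-52 weeks

Base offense level for counterfeiting: 2.
Final offense level: 2.
Criminal history: 0 prior points → Category Minimal (0-5).
Level 2 falls in the 1-8 band.
Grid: Level 1-8 × Category Minimal = 0-52 weeks.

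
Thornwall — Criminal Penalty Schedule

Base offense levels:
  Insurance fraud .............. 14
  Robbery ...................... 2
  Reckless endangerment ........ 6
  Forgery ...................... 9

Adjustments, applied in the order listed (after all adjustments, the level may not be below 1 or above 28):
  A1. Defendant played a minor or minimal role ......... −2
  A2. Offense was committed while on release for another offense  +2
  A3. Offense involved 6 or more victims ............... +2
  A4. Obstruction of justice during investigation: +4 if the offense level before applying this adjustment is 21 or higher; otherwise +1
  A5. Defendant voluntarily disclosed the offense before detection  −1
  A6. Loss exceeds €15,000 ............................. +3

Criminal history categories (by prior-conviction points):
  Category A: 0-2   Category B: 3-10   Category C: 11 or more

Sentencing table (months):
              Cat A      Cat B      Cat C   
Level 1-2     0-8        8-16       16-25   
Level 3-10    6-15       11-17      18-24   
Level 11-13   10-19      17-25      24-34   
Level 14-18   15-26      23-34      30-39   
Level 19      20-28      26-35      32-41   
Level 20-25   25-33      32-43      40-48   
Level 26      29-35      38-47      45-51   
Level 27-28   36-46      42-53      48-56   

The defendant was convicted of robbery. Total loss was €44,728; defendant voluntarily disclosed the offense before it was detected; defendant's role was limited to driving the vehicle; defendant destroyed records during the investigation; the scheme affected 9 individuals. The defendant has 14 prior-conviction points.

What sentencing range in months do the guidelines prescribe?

18-24 months

Base offense level for robbery: 2.
A1 applies: 2 − 2 = 0.
A2 does not apply.
A3 applies: 0 + 2 = 2.
A4 applies (level before this adjustment is 2 < 21, so +1): 2 + 1 = 3.
A5 applies: 3 − 1 = 2.
A6 applies: 2 + 3 = 5.
Final offense level: 5.
Criminal history: 14 prior points → Category C (11+).
Level 5 falls in the 3-10 band.
Grid: Level 3-10 × Category C = 18-24 months.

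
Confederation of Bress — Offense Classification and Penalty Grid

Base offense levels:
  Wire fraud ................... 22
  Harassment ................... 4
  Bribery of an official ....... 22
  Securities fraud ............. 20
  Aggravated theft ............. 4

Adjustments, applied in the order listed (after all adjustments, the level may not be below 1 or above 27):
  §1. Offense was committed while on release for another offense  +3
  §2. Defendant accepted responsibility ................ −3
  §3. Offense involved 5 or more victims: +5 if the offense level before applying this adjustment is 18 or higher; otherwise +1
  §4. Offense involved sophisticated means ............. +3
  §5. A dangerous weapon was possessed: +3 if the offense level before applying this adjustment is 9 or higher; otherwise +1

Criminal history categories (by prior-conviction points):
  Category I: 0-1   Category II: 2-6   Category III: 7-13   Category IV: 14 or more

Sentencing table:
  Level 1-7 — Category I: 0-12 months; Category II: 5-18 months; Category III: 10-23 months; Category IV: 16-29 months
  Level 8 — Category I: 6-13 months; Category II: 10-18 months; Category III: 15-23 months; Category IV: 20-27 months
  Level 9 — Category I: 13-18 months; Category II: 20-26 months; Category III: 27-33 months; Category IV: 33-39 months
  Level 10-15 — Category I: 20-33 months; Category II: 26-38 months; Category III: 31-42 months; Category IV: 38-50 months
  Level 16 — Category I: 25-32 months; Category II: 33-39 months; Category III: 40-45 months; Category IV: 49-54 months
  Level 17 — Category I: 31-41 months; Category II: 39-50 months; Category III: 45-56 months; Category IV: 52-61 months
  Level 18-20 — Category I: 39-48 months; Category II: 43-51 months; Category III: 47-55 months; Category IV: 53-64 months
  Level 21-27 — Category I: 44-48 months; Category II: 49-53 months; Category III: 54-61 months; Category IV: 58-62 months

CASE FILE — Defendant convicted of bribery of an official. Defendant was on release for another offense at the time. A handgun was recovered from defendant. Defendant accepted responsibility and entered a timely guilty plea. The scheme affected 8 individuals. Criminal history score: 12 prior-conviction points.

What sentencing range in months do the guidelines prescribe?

Base offense level for bribery of an official: 22.
§1 applies: 22 + 3 = 25.
§2 applies: 25 − 3 = 22.
§3 applies (level before this adjustment is 22 ≥ 18, so +5): 22 + 5 = 27.
§4 does not apply.
§5 applies (level before this adjustment is 27 ≥ 9, so +3): 27 + 3 = 30.
Level 30 exceeds the maximum of 27; capped at 27.
Final offense level: 27.
Criminal history: 12 prior points → Category III (7-13).
Level 27 falls in the 21-27 band.
Grid: Level 21-27 × Category III = 54-61 months.

54-61 months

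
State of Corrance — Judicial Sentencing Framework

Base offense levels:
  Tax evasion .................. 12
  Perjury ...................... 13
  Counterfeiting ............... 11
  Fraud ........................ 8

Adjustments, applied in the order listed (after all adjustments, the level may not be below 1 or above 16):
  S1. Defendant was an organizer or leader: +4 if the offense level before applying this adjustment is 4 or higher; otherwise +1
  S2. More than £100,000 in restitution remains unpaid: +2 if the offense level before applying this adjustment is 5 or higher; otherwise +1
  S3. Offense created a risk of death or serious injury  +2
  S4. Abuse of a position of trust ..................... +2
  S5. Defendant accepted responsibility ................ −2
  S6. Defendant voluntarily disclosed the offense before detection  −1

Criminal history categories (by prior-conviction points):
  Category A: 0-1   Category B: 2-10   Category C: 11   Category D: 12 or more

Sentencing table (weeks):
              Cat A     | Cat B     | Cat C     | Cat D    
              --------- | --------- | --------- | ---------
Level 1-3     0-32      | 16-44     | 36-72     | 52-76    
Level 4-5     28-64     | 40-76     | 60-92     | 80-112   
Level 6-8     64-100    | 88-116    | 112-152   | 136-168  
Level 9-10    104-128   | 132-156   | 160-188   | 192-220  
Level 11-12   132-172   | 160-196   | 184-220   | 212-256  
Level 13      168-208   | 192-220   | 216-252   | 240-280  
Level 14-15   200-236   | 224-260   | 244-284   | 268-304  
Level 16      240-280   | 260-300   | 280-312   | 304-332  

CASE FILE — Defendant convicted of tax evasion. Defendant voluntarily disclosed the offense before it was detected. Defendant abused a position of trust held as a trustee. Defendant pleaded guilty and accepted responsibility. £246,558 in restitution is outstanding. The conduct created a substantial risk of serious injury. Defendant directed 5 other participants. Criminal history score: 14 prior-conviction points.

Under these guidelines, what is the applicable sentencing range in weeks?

304-332 weeks

Base offense level for tax evasion: 12.
S1 applies (level before this adjustment is 12 ≥ 4, so +4): 12 + 4 = 16.
S2 applies (level before this adjustment is 16 ≥ 5, so +2): 16 + 2 = 18.
S3 applies: 18 + 2 = 20.
S4 applies: 20 + 2 = 22.
S5 applies: 22 − 2 = 20.
S6 applies: 20 − 1 = 19.
Level 19 exceeds the maximum of 16; capped at 16.
Final offense level: 16.
Criminal history: 14 prior points → Category D (12+).
Level 16 falls in the 16 band.
Grid: Level 16 × Category D = 304-332 weeks.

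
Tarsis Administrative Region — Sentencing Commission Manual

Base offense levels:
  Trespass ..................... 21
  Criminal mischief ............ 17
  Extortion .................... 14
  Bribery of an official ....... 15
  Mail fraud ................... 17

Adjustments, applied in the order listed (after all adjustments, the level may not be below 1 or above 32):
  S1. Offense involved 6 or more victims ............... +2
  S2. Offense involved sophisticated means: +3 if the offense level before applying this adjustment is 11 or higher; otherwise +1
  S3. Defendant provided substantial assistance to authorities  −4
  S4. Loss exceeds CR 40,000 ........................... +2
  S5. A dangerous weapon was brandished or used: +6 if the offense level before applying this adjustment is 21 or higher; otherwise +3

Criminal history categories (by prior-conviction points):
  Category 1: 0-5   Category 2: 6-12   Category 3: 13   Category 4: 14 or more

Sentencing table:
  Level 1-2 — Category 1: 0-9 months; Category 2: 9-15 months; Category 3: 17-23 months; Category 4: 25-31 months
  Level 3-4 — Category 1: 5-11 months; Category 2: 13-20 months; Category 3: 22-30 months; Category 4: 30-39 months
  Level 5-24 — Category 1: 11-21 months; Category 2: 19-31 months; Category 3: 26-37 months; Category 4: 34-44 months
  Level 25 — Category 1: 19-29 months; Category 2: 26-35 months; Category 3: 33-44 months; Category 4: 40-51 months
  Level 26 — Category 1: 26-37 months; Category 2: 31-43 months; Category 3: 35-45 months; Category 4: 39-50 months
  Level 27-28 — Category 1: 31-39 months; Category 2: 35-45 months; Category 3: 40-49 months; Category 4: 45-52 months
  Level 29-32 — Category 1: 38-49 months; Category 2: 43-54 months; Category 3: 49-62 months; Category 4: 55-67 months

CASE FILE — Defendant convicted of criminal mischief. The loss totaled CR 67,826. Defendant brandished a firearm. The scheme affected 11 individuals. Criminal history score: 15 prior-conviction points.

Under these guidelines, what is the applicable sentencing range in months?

Base offense level for criminal mischief: 17.
S1 applies: 17 + 2 = 19.
S4 applies: 19 + 2 = 21.
S5 applies (level before this adjustment is 21 ≥ 21, so +6): 21 + 6 = 27.
Final offense level: 27.
Criminal history: 15 prior points → Category 4 (14+).
Level 27 falls in the 27-28 band.
Grid: Level 27-28 × Category 4 = 45-52 months.

45-52 months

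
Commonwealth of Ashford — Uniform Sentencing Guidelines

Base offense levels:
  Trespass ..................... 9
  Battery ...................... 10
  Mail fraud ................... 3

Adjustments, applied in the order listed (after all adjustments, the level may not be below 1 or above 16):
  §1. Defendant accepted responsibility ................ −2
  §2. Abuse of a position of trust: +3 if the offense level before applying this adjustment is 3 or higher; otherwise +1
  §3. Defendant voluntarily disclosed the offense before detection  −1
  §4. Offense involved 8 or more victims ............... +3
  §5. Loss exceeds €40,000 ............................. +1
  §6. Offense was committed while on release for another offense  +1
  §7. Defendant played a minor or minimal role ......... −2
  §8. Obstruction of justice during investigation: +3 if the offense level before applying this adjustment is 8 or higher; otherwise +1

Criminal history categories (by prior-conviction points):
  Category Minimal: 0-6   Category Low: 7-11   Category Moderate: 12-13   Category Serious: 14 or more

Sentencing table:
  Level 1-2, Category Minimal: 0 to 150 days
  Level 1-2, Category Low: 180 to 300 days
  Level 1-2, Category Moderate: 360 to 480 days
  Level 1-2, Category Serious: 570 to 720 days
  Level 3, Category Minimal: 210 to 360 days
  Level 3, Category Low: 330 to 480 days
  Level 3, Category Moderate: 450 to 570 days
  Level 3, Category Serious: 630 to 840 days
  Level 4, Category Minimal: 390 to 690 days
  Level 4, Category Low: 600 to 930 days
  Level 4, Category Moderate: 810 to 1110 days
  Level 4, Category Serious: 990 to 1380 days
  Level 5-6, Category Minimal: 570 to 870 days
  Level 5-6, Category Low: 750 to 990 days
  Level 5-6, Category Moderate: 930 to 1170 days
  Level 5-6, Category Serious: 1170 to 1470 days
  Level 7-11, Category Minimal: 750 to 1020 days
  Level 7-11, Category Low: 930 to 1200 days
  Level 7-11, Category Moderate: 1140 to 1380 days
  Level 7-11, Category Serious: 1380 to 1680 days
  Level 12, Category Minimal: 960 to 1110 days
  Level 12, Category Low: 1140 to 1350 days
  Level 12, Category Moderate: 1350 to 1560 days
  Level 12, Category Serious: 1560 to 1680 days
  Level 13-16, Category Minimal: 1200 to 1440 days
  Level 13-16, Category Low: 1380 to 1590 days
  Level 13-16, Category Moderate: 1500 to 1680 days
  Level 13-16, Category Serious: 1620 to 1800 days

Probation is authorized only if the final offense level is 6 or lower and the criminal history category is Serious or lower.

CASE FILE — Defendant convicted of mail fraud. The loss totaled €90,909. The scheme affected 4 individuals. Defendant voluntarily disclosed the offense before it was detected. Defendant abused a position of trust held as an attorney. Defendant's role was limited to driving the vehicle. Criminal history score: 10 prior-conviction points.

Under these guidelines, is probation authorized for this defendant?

Base offense level for mail fraud: 3.
§1 does not apply.
§2 applies (level before this adjustment is 3 ≥ 3, so +3): 3 + 3 = 6.
§3 applies: 6 − 1 = 5.
§5 applies: 5 + 1 = 6.
§6 does not apply.
§7 applies: 6 − 2 = 4.
Final offense level: 4.
Criminal history: 10 prior points → Category Low (7-11).
Level 4 falls in the 4 band.
Grid: Level 4 × Category Low = 600-930 days.
Probation check: level 4 ≤ 6 and category Low ≤ Serious → eligible.

Yes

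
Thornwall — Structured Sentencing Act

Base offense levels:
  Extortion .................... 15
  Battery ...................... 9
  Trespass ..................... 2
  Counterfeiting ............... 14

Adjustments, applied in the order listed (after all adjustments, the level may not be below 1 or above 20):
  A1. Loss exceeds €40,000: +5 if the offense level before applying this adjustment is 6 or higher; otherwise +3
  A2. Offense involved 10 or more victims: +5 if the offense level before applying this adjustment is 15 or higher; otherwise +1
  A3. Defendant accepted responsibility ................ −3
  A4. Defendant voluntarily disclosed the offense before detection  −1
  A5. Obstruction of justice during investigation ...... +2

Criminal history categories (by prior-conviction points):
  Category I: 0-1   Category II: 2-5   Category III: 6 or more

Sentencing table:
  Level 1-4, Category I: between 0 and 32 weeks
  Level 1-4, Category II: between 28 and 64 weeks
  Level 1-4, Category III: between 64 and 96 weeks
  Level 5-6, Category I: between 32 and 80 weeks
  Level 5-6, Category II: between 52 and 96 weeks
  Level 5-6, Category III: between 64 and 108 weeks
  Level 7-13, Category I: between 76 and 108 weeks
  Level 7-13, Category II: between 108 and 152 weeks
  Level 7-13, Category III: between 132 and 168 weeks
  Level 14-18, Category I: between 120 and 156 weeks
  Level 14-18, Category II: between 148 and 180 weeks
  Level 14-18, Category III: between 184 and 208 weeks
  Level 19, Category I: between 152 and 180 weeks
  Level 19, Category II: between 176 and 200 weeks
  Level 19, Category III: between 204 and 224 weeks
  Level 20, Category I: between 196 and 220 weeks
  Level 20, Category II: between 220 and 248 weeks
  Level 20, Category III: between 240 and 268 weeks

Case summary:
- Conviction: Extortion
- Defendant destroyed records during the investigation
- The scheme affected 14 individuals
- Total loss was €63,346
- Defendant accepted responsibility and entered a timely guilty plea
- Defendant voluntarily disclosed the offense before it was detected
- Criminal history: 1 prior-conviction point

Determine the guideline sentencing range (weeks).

196-220 weeks

Base offense level for extortion: 15.
A1 applies (level before this adjustment is 15 ≥ 6, so +5): 15 + 5 = 20.
A2 applies (level before this adjustment is 20 ≥ 15, so +5): 20 + 5 = 25.
A3 applies: 25 − 3 = 22.
A4 applies: 22 − 1 = 21.
A5 applies: 21 + 2 = 23.
Level 23 exceeds the maximum of 20; capped at 20.
Final offense level: 20.
Criminal history: 1 prior point → Category I (0-1).
Level 20 falls in the 20 band.
Grid: Level 20 × Category I = 196-220 weeks.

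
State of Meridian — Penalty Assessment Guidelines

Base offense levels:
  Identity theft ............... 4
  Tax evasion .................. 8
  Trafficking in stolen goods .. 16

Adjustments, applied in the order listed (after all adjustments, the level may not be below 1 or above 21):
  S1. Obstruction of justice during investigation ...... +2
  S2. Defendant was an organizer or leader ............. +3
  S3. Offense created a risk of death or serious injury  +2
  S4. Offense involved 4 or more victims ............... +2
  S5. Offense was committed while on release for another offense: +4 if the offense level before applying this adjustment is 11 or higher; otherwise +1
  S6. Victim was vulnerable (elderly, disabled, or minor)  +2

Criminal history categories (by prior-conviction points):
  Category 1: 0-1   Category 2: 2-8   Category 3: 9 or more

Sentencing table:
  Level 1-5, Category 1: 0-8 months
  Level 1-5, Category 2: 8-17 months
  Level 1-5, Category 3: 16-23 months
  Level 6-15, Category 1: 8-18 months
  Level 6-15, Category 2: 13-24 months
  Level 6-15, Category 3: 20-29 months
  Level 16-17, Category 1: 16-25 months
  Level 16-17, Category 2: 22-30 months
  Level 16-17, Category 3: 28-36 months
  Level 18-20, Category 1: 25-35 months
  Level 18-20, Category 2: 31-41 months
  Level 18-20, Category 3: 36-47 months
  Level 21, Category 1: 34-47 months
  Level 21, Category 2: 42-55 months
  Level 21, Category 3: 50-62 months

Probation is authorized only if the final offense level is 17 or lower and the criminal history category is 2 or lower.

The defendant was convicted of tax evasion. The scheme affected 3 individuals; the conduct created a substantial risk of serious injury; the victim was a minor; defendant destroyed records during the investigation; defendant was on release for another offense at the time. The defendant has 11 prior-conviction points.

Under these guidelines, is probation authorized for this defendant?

Base offense level for tax evasion: 8.
S1 applies: 8 + 2 = 10.
S2 does not apply.
S3 applies: 10 + 2 = 12.
S4 does not apply.
S5 applies (level before this adjustment is 12 ≥ 11, so +4): 12 + 4 = 16.
S6 applies: 16 + 2 = 18.
Final offense level: 18.
Criminal history: 11 prior points → Category 3 (9+).
Level 18 falls in the 18-20 band.
Grid: Level 18-20 × Category 3 = 36-47 months.
Probation check: level 18 > 17 and category 3 > 2 → not eligible.

No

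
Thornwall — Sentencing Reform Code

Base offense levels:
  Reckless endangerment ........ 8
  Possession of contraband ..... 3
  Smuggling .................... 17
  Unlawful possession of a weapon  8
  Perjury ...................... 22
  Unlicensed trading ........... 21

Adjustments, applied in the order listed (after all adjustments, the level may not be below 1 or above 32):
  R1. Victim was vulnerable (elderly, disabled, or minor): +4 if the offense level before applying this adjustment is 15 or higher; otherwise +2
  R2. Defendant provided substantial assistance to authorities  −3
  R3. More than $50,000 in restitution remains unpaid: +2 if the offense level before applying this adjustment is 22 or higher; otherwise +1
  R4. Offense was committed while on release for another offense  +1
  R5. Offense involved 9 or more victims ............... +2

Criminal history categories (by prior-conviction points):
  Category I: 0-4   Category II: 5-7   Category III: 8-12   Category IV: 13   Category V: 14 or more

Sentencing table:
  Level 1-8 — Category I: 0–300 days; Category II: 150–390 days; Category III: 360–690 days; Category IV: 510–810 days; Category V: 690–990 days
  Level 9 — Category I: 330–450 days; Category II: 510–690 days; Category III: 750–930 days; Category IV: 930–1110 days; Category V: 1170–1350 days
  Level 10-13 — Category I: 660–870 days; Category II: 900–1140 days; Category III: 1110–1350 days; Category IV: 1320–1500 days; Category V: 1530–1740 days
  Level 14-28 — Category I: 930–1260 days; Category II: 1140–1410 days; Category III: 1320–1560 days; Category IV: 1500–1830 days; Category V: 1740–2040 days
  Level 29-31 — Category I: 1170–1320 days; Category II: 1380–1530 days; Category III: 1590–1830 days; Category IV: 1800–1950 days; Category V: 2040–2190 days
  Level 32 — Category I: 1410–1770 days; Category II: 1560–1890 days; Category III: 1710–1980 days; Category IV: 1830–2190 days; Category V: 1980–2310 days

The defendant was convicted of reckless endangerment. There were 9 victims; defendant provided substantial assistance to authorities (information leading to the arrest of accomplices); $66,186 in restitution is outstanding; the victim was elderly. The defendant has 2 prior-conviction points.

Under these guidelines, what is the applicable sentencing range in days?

Base offense level for reckless endangerment: 8.
R1 applies (level before this adjustment is 8 < 15, so +2): 8 + 2 = 10.
R2 applies: 10 − 3 = 7.
R3 applies (level before this adjustment is 7 < 22, so +1): 7 + 1 = 8.
R5 applies: 8 + 2 = 10.
Final offense level: 10.
Criminal history: 2 prior points → Category I (0-4).
Level 10 falls in the 10-13 band.
Grid: Level 10-13 × Category I = 660-870 days.

660-870 days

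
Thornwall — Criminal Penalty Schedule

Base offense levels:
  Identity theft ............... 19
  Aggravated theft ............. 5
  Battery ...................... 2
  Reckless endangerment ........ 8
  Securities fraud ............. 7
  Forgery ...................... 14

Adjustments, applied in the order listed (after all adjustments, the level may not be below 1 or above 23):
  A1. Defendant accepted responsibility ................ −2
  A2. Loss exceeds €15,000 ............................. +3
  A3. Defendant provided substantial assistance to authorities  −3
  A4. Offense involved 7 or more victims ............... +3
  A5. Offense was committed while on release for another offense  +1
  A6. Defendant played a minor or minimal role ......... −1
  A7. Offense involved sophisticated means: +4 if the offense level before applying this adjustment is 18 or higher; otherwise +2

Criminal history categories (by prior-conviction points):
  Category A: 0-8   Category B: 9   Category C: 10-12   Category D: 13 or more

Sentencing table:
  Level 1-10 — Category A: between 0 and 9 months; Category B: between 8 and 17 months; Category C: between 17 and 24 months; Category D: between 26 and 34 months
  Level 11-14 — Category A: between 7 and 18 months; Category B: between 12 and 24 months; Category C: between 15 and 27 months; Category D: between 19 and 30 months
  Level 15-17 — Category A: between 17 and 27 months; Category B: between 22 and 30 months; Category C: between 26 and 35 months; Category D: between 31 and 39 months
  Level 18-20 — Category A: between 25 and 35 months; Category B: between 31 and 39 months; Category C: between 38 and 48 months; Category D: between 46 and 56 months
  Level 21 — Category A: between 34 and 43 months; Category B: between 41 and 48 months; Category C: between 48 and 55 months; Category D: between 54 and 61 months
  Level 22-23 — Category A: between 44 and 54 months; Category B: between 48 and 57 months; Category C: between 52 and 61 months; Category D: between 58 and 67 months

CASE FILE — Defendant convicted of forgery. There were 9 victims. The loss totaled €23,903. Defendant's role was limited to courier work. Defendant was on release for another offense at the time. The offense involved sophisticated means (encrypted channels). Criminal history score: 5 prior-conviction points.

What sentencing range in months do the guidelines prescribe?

44-54 months

Base offense level for forgery: 14.
A1 does not apply.
A2 applies: 14 + 3 = 17.
A4 applies: 17 + 3 = 20.
A5 applies: 20 + 1 = 21.
A6 applies: 21 − 1 = 20.
A7 applies (level before this adjustment is 20 ≥ 18, so +4): 20 + 4 = 24.
Level 24 exceeds the maximum of 23; capped at 23.
Final offense level: 23.
Criminal history: 5 prior points → Category A (0-8).
Level 23 falls in the 22-23 band.
Grid: Level 22-23 × Category A = 44-54 months.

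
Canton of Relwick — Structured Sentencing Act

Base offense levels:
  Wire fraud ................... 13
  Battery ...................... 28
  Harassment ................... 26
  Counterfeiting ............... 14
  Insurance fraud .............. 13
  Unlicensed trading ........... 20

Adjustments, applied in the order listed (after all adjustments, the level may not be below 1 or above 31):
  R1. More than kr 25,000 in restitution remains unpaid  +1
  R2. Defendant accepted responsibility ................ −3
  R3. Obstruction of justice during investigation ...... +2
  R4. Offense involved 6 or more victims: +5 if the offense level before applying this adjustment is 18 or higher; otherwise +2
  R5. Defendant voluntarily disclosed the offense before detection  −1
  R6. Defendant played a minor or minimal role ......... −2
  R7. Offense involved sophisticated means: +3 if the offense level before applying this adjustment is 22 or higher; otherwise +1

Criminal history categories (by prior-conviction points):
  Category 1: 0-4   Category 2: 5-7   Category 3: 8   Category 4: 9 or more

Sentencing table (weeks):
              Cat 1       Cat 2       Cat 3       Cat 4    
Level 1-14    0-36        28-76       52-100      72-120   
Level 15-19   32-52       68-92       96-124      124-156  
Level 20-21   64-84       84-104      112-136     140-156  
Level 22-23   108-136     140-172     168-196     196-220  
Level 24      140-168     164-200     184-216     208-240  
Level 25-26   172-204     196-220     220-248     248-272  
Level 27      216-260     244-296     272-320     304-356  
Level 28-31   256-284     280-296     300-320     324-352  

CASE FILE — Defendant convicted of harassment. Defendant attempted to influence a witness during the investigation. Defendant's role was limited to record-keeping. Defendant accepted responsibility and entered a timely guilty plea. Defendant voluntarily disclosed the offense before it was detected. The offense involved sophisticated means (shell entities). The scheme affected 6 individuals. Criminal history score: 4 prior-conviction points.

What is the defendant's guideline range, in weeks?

256-284 weeks

Base offense level for harassment: 26.
R1 does not apply.
R2 applies: 26 − 3 = 23.
R3 applies: 23 + 2 = 25.
R4 applies (level before this adjustment is 25 ≥ 18, so +5): 25 + 5 = 30.
R5 applies: 30 − 1 = 29.
R6 applies: 29 − 2 = 27.
R7 applies (level before this adjustment is 27 ≥ 22, so +3): 27 + 3 = 30.
Final offense level: 30.
Criminal history: 4 prior points → Category 1 (0-4).
Level 30 falls in the 28-31 band.
Grid: Level 28-31 × Category 1 = 256-284 weeks.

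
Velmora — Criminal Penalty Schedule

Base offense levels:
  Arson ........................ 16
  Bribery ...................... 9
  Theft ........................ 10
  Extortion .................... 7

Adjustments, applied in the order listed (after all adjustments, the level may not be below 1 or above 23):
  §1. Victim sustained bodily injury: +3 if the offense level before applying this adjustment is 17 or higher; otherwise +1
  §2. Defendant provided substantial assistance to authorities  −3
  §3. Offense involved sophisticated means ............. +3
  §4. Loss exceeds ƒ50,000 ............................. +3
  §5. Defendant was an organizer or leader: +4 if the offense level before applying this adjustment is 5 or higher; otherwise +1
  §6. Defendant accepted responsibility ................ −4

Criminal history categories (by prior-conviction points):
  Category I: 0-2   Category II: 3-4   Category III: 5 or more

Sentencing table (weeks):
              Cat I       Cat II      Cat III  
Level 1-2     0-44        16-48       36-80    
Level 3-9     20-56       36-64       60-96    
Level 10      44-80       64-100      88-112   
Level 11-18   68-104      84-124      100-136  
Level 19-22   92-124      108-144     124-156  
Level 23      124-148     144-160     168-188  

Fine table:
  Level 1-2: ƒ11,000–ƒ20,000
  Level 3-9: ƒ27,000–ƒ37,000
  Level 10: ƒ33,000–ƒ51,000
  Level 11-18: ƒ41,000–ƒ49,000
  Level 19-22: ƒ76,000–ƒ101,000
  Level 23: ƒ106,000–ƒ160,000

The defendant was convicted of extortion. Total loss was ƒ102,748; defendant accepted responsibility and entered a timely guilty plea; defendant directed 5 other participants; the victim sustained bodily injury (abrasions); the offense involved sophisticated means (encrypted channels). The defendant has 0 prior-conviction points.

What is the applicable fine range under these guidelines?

Base offense level for extortion: 7.
§1 applies (level before this adjustment is 7 < 17, so +1): 7 + 1 = 8.
§2 does not apply.
§3 applies: 8 + 3 = 11.
§4 applies: 11 + 3 = 14.
§5 applies (level before this adjustment is 14 ≥ 5, so +4): 14 + 4 = 18.
§6 applies: 18 − 4 = 14.
Final offense level: 14.
Level 14 falls in the 11-18 band.
Fine table: Level 11-18 → ƒ41,000–ƒ49,000.

ƒ41,000–ƒ49,000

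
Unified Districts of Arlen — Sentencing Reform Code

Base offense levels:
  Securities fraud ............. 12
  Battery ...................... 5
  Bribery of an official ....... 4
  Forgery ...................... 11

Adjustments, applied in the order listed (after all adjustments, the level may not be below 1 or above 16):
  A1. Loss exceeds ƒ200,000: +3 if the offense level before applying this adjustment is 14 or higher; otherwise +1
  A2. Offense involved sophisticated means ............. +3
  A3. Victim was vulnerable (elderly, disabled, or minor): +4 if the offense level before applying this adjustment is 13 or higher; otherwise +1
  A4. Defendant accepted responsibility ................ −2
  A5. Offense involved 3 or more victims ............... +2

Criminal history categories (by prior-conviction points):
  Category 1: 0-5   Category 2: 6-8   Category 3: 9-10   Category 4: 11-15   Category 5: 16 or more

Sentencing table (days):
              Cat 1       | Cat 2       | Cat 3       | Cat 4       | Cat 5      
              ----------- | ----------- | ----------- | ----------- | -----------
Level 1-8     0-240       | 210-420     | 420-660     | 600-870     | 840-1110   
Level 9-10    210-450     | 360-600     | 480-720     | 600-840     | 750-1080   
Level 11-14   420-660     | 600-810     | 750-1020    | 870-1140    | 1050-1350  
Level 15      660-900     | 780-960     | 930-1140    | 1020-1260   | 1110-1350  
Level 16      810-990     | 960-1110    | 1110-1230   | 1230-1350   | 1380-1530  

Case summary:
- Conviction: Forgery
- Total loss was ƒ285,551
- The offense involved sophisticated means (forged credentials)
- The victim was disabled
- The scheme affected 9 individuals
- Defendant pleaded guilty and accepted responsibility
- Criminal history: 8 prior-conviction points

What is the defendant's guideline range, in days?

Base offense level for forgery: 11.
A1 applies (level before this adjustment is 11 < 14, so +1): 11 + 1 = 12.
A2 applies: 12 + 3 = 15.
A3 applies (level before this adjustment is 15 ≥ 13, so +4): 15 + 4 = 19.
A4 applies: 19 − 2 = 17.
A5 applies: 17 + 2 = 19.
Level 19 exceeds the maximum of 16; capped at 16.
Final offense level: 16.
Criminal history: 8 prior points → Category 2 (6-8).
Level 16 falls in the 16 band.
Grid: Level 16 × Category 2 = 960-1110 days.

960-1110 days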